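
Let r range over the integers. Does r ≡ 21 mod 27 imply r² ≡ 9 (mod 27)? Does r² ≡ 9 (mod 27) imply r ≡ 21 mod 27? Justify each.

(←) This fails: take r = 3. Then 3² = 9 ≡ 9 (mod 27), yet 3 ≡ 3 (mod 27), not 21.

(→) Suppose r ≡ 21 mod 27. Write r = 27j + 21. Then (27j + 21)² = 729j² + 1134j + 441 = 27(27j² + 42j + 16) + 9, so r² ≡ 9 (mod 27).

(⇒) holds; (⇐) fails.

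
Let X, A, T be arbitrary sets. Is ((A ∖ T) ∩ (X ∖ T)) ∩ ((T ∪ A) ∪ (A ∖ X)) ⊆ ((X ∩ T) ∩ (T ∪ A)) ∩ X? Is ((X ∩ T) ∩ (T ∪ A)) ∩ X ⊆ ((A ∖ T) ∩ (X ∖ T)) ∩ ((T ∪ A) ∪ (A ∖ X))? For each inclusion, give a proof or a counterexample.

(⊆) fails and (⊇) fails.

(⟹) This inclusion fails. Take X = {1}, A = {1}, T = ∅; then 1 ∈ ((A ∖ T) ∩ (X ∖ T)) ∩ ((T ∪ A) ∪ (A ∖ X)) but 1 ∉ ((X ∩ T) ∩ (T ∪ A)) ∩ X.

(⟸) This inclusion fails. Take X = {1}, A = ∅, T = {1}; then 1 ∈ ((X ∩ T) ∩ (T ∪ A)) ∩ X but 1 ∉ ((A ∖ T) ∩ (X ∖ T)) ∩ ((T ∪ A) ∪ (A ∖ X)).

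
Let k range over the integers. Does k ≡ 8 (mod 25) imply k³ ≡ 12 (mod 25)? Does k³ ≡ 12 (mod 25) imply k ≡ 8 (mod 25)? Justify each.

(⇒) Suppose k ≡ 8 (mod 25). Write k = 25j + 8. Then (25j + 8)³ = 15625j³ + 15000j² + 4800j + 512 = 25(625j³ + 600j² + 192j + 20) + 12, so k³ ≡ 12 (mod 25).

(⇐) Conversely, suppose k³ ≡ 12 (mod 25). The only residue r in {0, …, 24} with r³ ≡ 12 (mod 25) is r = 8, so k ≡ 8 (mod 25).

The biconditional holds.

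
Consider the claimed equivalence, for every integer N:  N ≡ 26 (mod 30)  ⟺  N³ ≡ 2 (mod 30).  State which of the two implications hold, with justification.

(→) This fails: take N = 26. Then 26 ≡ 26 (mod 30), but 26³ = 17576 ≡ 26 (mod 30), not 2.

(←) This fails: take N = 8. Then 8³ = 512 ≡ 2 (mod 30), yet 8 ≡ 8 (mod 30), not 26.

Both directions fail.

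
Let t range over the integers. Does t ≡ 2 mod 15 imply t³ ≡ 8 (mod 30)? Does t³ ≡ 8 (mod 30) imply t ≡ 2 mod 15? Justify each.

(⇒) fails; (⇐) holds.

(⇒) This fails: take t = 17. Then 17 ≡ 2 (mod 15), but 17³ = 4913 ≡ 23 (mod 30), not 8.

(⇐) Conversely, the residues r modulo 30 with r³ ≡ 8 (mod 30) are exactly {2}, and each is ≡ 2 (mod 15).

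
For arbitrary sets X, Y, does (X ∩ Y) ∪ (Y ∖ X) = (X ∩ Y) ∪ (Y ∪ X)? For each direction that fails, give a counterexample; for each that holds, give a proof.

(⊇) This inclusion fails. Take X = {1}, Y = ∅; then 1 ∈ (X ∩ Y) ∪ (Y ∪ X) but 1 ∉ (X ∩ Y) ∪ (Y ∖ X).

(⊆) Let x ∈ (X ∩ Y) ∪ (Y ∖ X). Then either x ∈ Y and x ∉ X; or x ∈ X ∩ Y. In each case x ∈ (X ∩ Y) ∪ (Y ∪ X), so (X ∩ Y) ∪ (Y ∖ X) ⊆ (X ∩ Y) ∪ (Y ∪ X).

Only the forward inclusion holds.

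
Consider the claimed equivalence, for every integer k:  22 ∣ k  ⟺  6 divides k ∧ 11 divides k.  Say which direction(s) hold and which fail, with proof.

[⇒] This fails: take k = 22. Certainly 22 ∣ 22, but 6 ∤ 22.

[⇐] Suppose 6 ∣ k and 11 ∣ k. Any common multiple of 6 and 11 is a multiple of their lcm; here gcd(6, 11) = 1, so lcm(6, 11) = 6·11 = 66, so 66 ∣ k. Since 22 ∣ 66, it follows that 22 ∣ k.

Only the reverse direction holds.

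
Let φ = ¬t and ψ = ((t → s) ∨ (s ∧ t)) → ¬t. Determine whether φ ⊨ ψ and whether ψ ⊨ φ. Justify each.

Not equivalent: only (⇒) holds.

(⇒) Assume the antecedent. If t is true, the antecedent cannot hold. If t is false, ((t → s) ∨ (s ∧ t)) → ¬t reduces to true regardless of the other variables. Either way ((t → s) ∨ (s ∧ t)) → ¬t holds.

(⇐) This fails. Under t = T, s = F, the left side is false but the right side is true.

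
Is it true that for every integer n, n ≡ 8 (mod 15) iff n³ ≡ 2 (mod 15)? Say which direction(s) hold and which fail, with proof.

[⇒] Suppose n ≡ 8 (mod 15). Write n = 15j + 8. Then (15j + 8)³ = 3375j³ + 5400j² + 2880j + 512 = 15(225j³ + 360j² + 192j + 34) + 2, so n³ ≡ 2 (mod 15).

[⇐] Conversely, suppose n³ ≡ 2 (mod 15). The only residue r in {0, …, 14} with r³ ≡ 2 (mod 15) is r = 8, so n ≡ 8 (mod 15).

Equivalent; both directions hold.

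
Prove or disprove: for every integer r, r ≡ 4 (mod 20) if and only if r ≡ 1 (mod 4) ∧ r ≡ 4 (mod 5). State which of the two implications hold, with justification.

(⇒) This fails: r = 4 gives 4 ≡ 4 (mod 20) but 4 ≡ 0 (mod 4), so the conjunction on the right does not hold.

(⇐) This fails: r = 9 satisfies both congruences on the right (9 ≡ 1 mod 4 and 9 ≡ 4 mod 5) yet 9 ≡ 9 (mod 20), not 4.

Both directions fail.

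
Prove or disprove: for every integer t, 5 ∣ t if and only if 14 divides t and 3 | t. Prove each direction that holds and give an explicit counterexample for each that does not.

(⟹) This fails: take t = 5. Certainly 5 ∣ 5, but 14 ∤ 5.

(⟸) This fails: take t = 42. Both 14 ∣ 42 and 3 ∣ 42, yet 42 is not a multiple of 5 (since 42 = 8·5 + 2), so 5 ∤ 42.

Both directions fail.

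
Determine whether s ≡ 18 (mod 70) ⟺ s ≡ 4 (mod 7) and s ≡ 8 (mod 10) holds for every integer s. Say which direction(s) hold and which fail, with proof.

Forward direction. Suppose s ≡ 18 (mod 70); write s = 70j + 18. Since 7 ∣ 70, reducing mod 7 gives s ≡ 18 ≡ 4 (mod 7); since 10 ∣ 70, reducing mod 10 gives s ≡ 18 ≡ 8 (mod 10).

Converse. If s ≡ 4 (mod 7) and s ≡ 8 (mod 10), then by the Chinese remainder theorem s ≡ 18 (mod 70). This is exactly s ≡ 18 (mod 70).

Equivalent; both directions hold.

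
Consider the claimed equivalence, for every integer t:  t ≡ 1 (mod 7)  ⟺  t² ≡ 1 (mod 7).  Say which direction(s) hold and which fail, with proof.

Not equivalent: only (⇒) holds.

(⇒) Suppose t ≡ 1 (mod 7). Write t = 7j + 1. Then (7j + 1)² = 49j² + 14j + 1 = 7(7j² + 2j) + 1, so t² ≡ 1 (mod 7).

(⇐) This fails: take t = 6. Then 6² = 36 ≡ 1 (mod 7), yet 6 ≡ 6 (mod 7), not 1.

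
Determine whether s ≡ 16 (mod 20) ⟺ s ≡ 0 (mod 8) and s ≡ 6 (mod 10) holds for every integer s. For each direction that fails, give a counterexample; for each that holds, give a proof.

Only the reverse direction holds.

(←) If s ≡ 0 (mod 8) and s ≡ 6 (mod 10), then by the Chinese remainder theorem s ≡ 16 (mod 40). Since 16 ≡ 16 (mod 20) and 20 ∣ 40, we get s ≡ 16 (mod 20).

(→) This fails: s = 36 gives 36 ≡ 16 (mod 20) but 36 ≡ 4 (mod 8), so the conjunction on the right does not hold.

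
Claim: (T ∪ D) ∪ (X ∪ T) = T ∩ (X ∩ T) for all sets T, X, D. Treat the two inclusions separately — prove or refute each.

(⊆) fails; (⊇) holds.

(⟹) This inclusion fails. Take T = {1}, X = ∅, D = ∅; then 1 ∈ (T ∪ D) ∪ (X ∪ T) but 1 ∉ T ∩ (X ∩ T).

(⟸) Let x ∈ T ∩ (X ∩ T). Then either x ∈ T ∩ X and x ∉ D; or x ∈ T ∩ X ∩ D. In each case x ∈ (T ∪ D) ∪ (X ∪ T), so T ∩ (X ∩ T) ⊆ (T ∪ D) ∪ (X ∪ T).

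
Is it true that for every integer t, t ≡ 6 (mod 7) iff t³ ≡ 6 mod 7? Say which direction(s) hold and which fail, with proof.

(⇐) This fails: take t = 3. Then 3³ = 27 ≡ 6 (mod 7), yet 3 ≡ 3 (mod 7), not 6.

(⇒) Suppose t ≡ 6 (mod 7). Write t = 7j + 6. Then (7j + 6)³ = 343j³ + 882j² + 756j + 216 = 7(49j³ + 126j² + 108j + 30) + 6, so t³ ≡ 6 (mod 7).

The forward direction holds; the converse fails.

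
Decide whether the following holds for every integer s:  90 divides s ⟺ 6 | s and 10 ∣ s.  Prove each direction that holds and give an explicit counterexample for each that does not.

(⇒) If 90 ∣ s, write s = 90q. Since 90 = 15·6, s = 6·(15q), so 6 ∣ s; and since 90 = 9·10, s = 10·(9q), so 10 ∣ s.

(⇐) This fails: take s = 30. Both 6 ∣ 30 and 10 ∣ 30, yet 30 is not a multiple of 90 (since 30 = 0·90 + 30), so 90 ∤ 30.

Only the forward direction holds.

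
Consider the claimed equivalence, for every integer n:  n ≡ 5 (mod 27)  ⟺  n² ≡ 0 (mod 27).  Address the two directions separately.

(→) This fails: take n = 5. Then 5 ≡ 5 (mod 27), but 5² = 25 ≡ 25 (mod 27), not 0.

(←) This fails: take n = 0. Then 0² = 0 ≡ 0 (mod 27), yet 0 ≡ 0 (mod 27), not 5.

Both directions fail.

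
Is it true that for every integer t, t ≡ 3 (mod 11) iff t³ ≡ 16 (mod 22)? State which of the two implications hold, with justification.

[⇒] This fails: take t = 3. Then 3 ≡ 3 (mod 11), but 3³ = 27 ≡ 5 (mod 22), not 16.

[⇐] Conversely, the residues r modulo 22 with r³ ≡ 16 (mod 22) are exactly {14}, and each is ≡ 3 (mod 11).

(⇒) fails; (⇐) holds.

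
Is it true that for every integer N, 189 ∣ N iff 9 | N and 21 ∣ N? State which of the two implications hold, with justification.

The forward direction holds; the converse fails.

(⟹) If 189 ∣ N, write N = 189q. Since 189 = 21·9, N = 9·(21q), so 9 ∣ N; and since 189 = 9·21, N = 21·(9q), so 21 ∣ N.

(⟸) This fails: take N = 63. Both 9 ∣ 63 and 21 ∣ 63, yet 63 is not a multiple of 189 (since 63 = 0·189 + 63), so 189 ∤ 63.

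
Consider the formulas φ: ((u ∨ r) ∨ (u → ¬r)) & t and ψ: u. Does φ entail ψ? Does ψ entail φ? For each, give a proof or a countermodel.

[⇒] This fails. Under t = T, r = F, u = F, the left side is true but the right side is false.

[⇐] This fails. Under t = F, r = F, u = T, the left side is false but the right side is true.

(⇒) fails and (⇐) fails.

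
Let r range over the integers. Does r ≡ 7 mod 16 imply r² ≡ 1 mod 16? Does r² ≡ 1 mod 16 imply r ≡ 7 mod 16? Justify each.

(⇐) This fails: take r = 1. Then 1² = 1 ≡ 1 (mod 16), yet 1 ≡ 1 (mod 16), not 7.

(⇒) Suppose r ≡ 7 mod 16. Write r = 16j + 7. Then (16j + 7)² = 256j² + 224j + 49 = 16(16j² + 14j + 3) + 1, so r² ≡ 1 (mod 16).

Only the forward direction holds.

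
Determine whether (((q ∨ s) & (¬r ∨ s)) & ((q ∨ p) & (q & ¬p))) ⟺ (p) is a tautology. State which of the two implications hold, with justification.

Neither implication holds.

(→) This fails. Under q = T, p = F, s = F, r = F, the left side is true but the right side is false.

(←) This fails. Under q = F, p = T, s = F, r = F, the left side is false but the right side is true.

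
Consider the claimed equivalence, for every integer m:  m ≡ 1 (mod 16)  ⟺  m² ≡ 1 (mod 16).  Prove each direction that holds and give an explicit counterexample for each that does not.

The forward direction holds; the converse fails.

Forward direction. Suppose m ≡ 1 (mod 16). Write m = 16j + 1. Then (16j + 1)² = 256j² + 32j + 1 = 16(16j² + 2j) + 1, so m² ≡ 1 (mod 16).

Converse. This fails: take m = 7. Then 7² = 49 ≡ 1 (mod 16), yet 7 ≡ 7 (mod 16), not 1.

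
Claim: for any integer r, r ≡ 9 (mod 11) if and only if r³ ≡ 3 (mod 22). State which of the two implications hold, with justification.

(⇒) This fails: take r = 20. Then 20 ≡ 9 (mod 11), but 20³ = 8000 ≡ 14 (mod 22), not 3.

(⇐) Conversely, the residues r modulo 22 with r³ ≡ 3 (mod 22) are exactly {9}, and each is ≡ 9 (mod 11).

Only the converse holds.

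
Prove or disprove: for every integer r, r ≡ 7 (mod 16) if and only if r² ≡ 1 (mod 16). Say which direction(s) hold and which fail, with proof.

Not equivalent: only (⇒) holds.

[⇒] Suppose r ≡ 7 (mod 16). Write r = 16j + 7. Then (16j + 7)² = 256j² + 224j + 49 = 16(16j² + 14j + 3) + 1, so r² ≡ 1 (mod 16).

[⇐] This fails: take r = 1. Then 1² = 1 ≡ 1 (mod 16), yet 1 ≡ 1 (mod 16), not 7.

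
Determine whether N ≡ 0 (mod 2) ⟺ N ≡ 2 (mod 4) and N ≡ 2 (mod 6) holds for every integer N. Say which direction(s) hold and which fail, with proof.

(⇒) This fails: N = 0 gives 0 ≡ 0 (mod 2) but 0 ≡ 0 (mod 4), so the conjunction on the right does not hold.

(⇐) Conversely, if N ≡ 2 (mod 4) and N ≡ 2 (mod 6), then by the Chinese remainder theorem N ≡ 2 (mod 12). Since 2 ≡ 0 (mod 2) and 2 ∣ 12, we get N ≡ 0 (mod 2).

Only the converse holds.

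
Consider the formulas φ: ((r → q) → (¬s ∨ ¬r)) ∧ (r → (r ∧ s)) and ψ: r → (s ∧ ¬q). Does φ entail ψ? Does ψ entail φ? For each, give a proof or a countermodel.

Both directions hold; the statement is true.

(←) Assume the antecedent. If r is true, the antecedent forces (q = F, s = T, r = T), and the consequent holds there. If r is false, the consequent reduces to true regardless of the other variables. Either way the consequent holds.

(→) Assume the antecedent. If r is true, the antecedent forces (q = F, s = T, r = T), and r → (s ∧ ¬q) holds there. If r is false, r → (s ∧ ¬q) reduces to true regardless of the other variables. Either way r → (s ∧ ¬q) holds.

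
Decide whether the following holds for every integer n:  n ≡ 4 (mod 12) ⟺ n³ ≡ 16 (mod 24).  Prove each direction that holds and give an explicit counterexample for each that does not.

Only the forward direction holds.

(⟹) Suppose n ≡ 4 (mod 12). Working modulo 24, n ∈ {4, 16}; for each such r, r³ ≡ 16 (mod 24).

(⟸) This fails: take n = 10. Then 10³ = 1000 ≡ 16 (mod 24), yet 10 ≡ 10 (mod 12), not 4.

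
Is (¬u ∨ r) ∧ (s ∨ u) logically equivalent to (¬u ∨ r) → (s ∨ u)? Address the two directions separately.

(⟹) Assume the antecedent. If u is true, (¬u ∨ r) → (s ∨ u) reduces to true regardless of the other variables. If u is false, the antecedent forces (r = F, u = F, s = T) or (r = T, u = F, s = T), and (¬u ∨ r) → (s ∨ u) holds there. Either way (¬u ∨ r) → (s ∨ u) holds.

(⟸) This fails. Under r = F, u = T, s = F, the left side is false but the right side is true.

Only the forward implication holds.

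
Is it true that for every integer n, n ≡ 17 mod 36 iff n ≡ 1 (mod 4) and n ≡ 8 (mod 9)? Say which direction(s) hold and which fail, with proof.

[⇒] Suppose n ≡ 17 (mod 36); write n = 36j + 17. Since 4 ∣ 36, reducing mod 4 gives n ≡ 17 ≡ 1 (mod 4); since 9 ∣ 36, reducing mod 9 gives n ≡ 17 ≡ 8 (mod 9).

[⇐] Conversely, if n ≡ 1 (mod 4) and n ≡ 8 (mod 9), then by the Chinese remainder theorem n ≡ 17 (mod 36). This is exactly n ≡ 17 (mod 36).

Both directions hold; the statement is true.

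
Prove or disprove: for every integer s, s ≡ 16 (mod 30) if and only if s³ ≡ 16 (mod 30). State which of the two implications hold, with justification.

(⟸) Suppose s³ ≡ 16 (mod 30). The only residue r in {0, …, 29} with r³ ≡ 16 (mod 30) is r = 16, so s ≡ 16 (mod 30).

(⟹) Suppose s ≡ 16 (mod 30). Write s = 30j + 16. Then (30j + 16)³ = 27000j³ + 43200j² + 23040j + 4096 = 30(900j³ + 1440j² + 768j + 136) + 16, so s³ ≡ 16 (mod 30).

Both implications hold.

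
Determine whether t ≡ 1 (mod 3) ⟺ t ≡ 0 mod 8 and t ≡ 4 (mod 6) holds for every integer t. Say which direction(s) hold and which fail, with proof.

(⇒) fails; (⇐) holds.

(⟹) This fails: t = 1 gives 1 ≡ 1 (mod 3) but 1 ≡ 1 (mod 8), so the conjunction on the right does not hold.

(⟸) Conversely, if t ≡ 0 (mod 8) and t ≡ 4 (mod 6), then by the Chinese remainder theorem t ≡ 16 (mod 24). Since 16 ≡ 1 (mod 3) and 3 ∣ 24, we get t ≡ 1 (mod 3).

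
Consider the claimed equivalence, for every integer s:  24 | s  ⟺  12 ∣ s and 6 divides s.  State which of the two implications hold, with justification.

[⇒] If 24 ∣ s, write s = 24q. Since 24 = 2·12, s = 12·(2q), so 12 ∣ s; and since 24 = 4·6, s = 6·(4q), so 6 ∣ s.

[⇐] This fails: take s = 12. Both 12 ∣ 12 and 6 ∣ 12, yet 12 is not a multiple of 24 (since 12 = 0·24 + 12), so 24 ∤ 12.

Not equivalent: only (⇒) holds.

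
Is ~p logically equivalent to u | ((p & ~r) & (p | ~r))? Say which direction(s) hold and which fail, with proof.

(→) This fails. Under r = F, p = F, u = F, the left side is true but the right side is false.

(←) This fails. Under r = F, p = T, u = F, the left side is false but the right side is true.

(⇒) fails and (⇐) fails.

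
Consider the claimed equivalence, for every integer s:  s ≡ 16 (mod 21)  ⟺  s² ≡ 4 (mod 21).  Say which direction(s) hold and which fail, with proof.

(←) This fails: take s = 2. Then 2² = 4 ≡ 4 (mod 21), yet 2 ≡ 2 (mod 21), not 16.

(→) Suppose s ≡ 16 (mod 21). Write s = 21j + 16. Then (21j + 16)² = 441j² + 672j + 256 = 21(21j² + 32j + 12) + 4, so s² ≡ 4 (mod 21).

Only the forward implication holds.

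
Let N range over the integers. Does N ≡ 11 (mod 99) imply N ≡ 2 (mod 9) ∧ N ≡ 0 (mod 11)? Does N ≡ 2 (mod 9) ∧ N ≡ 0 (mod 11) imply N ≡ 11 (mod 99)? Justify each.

Both directions hold; the statement is true.

(←) If N ≡ 2 (mod 9) and N ≡ 0 (mod 11), then by the Chinese remainder theorem N ≡ 11 (mod 99). This is exactly N ≡ 11 (mod 99).

(→) Suppose N ≡ 11 (mod 99); write N = 99j + 11. Since 9 ∣ 99, reducing mod 9 gives N ≡ 11 ≡ 2 (mod 9); since 11 ∣ 99, reducing mod 11 gives N ≡ 11 ≡ 0 (mod 11).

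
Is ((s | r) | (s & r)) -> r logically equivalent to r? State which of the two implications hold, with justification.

Only the converse holds.

(⇒) This fails. Under s = F, r = F, the left side is true but the right side is false.

(⇐) Assume the antecedent. If s is true, the antecedent forces (s = T, r = T), and ((s | r) | (s & r)) -> r holds there. If s is false, ((s | r) | (s & r)) -> r reduces to true regardless of the other variables. Either way ((s | r) | (s & r)) -> r holds.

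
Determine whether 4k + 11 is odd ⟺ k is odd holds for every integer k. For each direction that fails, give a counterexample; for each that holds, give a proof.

[⇒] This fails: take k = 0. Then 4k + 11 = 11, which is odd, yet k = 0 is even, not odd.

[⇐] Suppose k is odd. Since 4 is even, 4k is even for every k, so 4k + 11 has the same parity as 11, which is odd. Hence 4k + 11 is odd.

Not equivalent: only (⇐) holds.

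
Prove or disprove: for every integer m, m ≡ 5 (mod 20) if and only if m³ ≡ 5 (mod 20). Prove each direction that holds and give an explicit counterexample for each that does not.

(→) Suppose m ≡ 5 (mod 20). Write m = 20j + 5. Then (20j + 5)³ = 8000j³ + 6000j² + 1500j + 125 = 20(400j³ + 300j² + 75j + 6) + 5, so m³ ≡ 5 (mod 20).

(←) Conversely, suppose m³ ≡ 5 (mod 20). The only residue r in {0, …, 19} with r³ ≡ 5 (mod 20) is r = 5, so m ≡ 5 (mod 20).

Both implications hold.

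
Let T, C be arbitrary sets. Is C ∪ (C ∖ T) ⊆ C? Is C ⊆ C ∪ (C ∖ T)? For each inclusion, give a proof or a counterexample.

(⊆) Let x ∈ C ∪ (C ∖ T). Then either x ∈ C and x ∉ T; or x ∈ T ∩ C. In each case x ∈ C, so C ∪ (C ∖ T) ⊆ C.

(⊇) Let x ∈ C. Then either x ∈ C and x ∉ T; or x ∈ T ∩ C. In each case x ∈ C ∪ (C ∖ T), so C ⊆ C ∪ (C ∖ T).

Both inclusions hold; the sets are equal.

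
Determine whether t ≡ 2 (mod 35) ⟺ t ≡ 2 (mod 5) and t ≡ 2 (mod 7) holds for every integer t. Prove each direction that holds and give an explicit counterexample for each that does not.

Both implications hold.

Forward direction. Suppose t ≡ 2 (mod 35); write t = 35j + 2. Since 5 ∣ 35, reducing mod 5 gives t ≡ 2 (mod 5); since 7 ∣ 35, reducing mod 7 gives t ≡ 2 (mod 7).

Converse. If t ≡ 2 (mod 5) and t ≡ 2 (mod 7), then by the Chinese remainder theorem t ≡ 2 (mod 35). This is exactly t ≡ 2 (mod 35).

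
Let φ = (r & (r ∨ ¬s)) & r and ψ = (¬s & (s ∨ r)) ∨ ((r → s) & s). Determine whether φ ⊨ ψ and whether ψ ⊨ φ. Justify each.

(⟹) Assume the antecedent. If s is true, (¬s & (s ∨ r)) ∨ ((r → s) & s) reduces to true regardless of the other variables. If s is false, the antecedent forces (s = F, r = T), and (¬s & (s ∨ r)) ∨ ((r → s) & s) holds there. Either way (¬s & (s ∨ r)) ∨ ((r → s) & s) holds.

(⟸) This fails. Under s = T, r = F, the left side is false but the right side is true.

Only the forward implication holds.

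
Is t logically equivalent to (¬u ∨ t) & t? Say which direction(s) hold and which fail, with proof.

(⟹) Assume the antecedent. If u is true, the antecedent forces (u = T, t = T), and (¬u ∨ t) & t holds there. If u is false, the antecedent forces (u = F, t = T), and (¬u ∨ t) & t holds there. Either way (¬u ∨ t) & t holds.

(⟸) Assume the antecedent. If u is true, the antecedent forces (u = T, t = T), and t holds there. If u is false, the antecedent forces (u = F, t = T), and t holds there. Either way t holds.

Both implications hold.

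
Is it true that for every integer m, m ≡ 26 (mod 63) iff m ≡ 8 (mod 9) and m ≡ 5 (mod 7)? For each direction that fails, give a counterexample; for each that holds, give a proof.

(⟹) Suppose m ≡ 26 (mod 63); write m = 63j + 26. Since 9 ∣ 63, reducing mod 9 gives m ≡ 26 ≡ 8 (mod 9); since 7 ∣ 63, reducing mod 7 gives m ≡ 26 ≡ 5 (mod 7).

(⟸) Conversely, if m ≡ 8 (mod 9) and m ≡ 5 (mod 7), then by the Chinese remainder theorem m ≡ 26 (mod 63). This is exactly m ≡ 26 (mod 63).

Both directions hold.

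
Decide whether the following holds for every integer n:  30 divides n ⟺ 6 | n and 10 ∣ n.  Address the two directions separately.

(→) If 30 ∣ n, write n = 30q. Since 30 = 5·6, n = 6·(5q), so 6 ∣ n; and since 30 = 3·10, n = 10·(3q), so 10 ∣ n.

(←) Suppose 6 ∣ n and 10 ∣ n. Any common multiple of 6 and 10 is a multiple of their lcm; here lcm(6, 10) = 6·10/gcd(6, 10) = 60/2 = 30, so 30 ∣ n.

Equivalent; both directions hold.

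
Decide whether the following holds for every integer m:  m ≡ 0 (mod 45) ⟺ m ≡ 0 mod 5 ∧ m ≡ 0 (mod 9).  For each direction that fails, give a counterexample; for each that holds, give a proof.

(→) Suppose m ≡ 0 (mod 45); write m = 45j + 0. Since 5 ∣ 45, reducing mod 5 gives m ≡ 0 (mod 5); since 9 ∣ 45, reducing mod 9 gives m ≡ 0 (mod 9).

(←) Conversely, if m ≡ 0 (mod 5) and m ≡ 0 (mod 9), then by the Chinese remainder theorem m ≡ 0 (mod 45). This is exactly m ≡ 0 (mod 45).

The biconditional holds.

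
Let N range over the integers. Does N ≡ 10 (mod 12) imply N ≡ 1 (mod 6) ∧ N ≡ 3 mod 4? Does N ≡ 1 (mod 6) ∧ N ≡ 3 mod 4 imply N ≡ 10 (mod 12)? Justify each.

Forward direction. This fails: N = 10 gives 10 ≡ 10 (mod 12) but 10 ≡ 4 (mod 6), so the conjunction on the right does not hold.

Converse. This fails: N = 7 satisfies both congruences on the right (7 ≡ 1 mod 6 and 7 ≡ 3 mod 4) yet 7 ≡ 7 (mod 12), not 10.

Neither direction holds.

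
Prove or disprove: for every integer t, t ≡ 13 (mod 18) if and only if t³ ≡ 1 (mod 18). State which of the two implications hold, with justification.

Not equivalent: only (⇒) holds.

Forward direction. Suppose t ≡ 13 (mod 18). Write t = 18j + 13. Then (18j + 13)³ = 5832j³ + 12636j² + 9126j + 2197 = 18(324j³ + 702j² + 507j + 122) + 1, so t³ ≡ 1 (mod 18).

Converse. This fails: take t = 1. Then 1³ = 1 ≡ 1 (mod 18), yet 1 ≡ 1 (mod 18), not 13.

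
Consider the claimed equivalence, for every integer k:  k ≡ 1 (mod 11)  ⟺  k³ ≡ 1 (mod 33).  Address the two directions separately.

(⟹) This fails: take k = 12. Then 12 ≡ 1 (mod 11), but 12³ = 1728 ≡ 12 (mod 33), not 1.

(⟸) Conversely, the residues r modulo 33 with r³ ≡ 1 (mod 33) are exactly {1}, and each is ≡ 1 (mod 11).

The forward direction fails; the converse holds.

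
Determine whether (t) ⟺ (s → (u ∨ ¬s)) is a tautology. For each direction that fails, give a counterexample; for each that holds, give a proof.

Neither implication holds.

[⇒] This fails. Under t = T, s = T, u = F, the left side is true but the right side is false.

[⇐] This fails. Under t = F, s = F, u = F, the left side is false but the right side is true.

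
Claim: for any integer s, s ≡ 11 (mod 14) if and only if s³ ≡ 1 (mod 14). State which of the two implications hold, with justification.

(→) Suppose s ≡ 11 (mod 14). Write s = 14j + 11. Then (14j + 11)³ = 2744j³ + 6468j² + 5082j + 1331 = 14(196j³ + 462j² + 363j + 95) + 1, so s³ ≡ 1 (mod 14).

(←) This fails: take s = 1. Then 1³ = 1 ≡ 1 (mod 14), yet 1 ≡ 1 (mod 14), not 11.

(⇒) holds; (⇐) fails.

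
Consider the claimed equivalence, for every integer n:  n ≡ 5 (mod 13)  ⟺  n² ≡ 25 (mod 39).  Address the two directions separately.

(⇒) fails and (⇐) fails.

(→) This fails: take n = 18. Then 18 ≡ 5 (mod 13), but 18² = 324 ≡ 12 (mod 39), not 25.

(←) This fails: take n = 8. Then 8² = 64 ≡ 25 (mod 39), yet 8 ≡ 8 (mod 13), not 5.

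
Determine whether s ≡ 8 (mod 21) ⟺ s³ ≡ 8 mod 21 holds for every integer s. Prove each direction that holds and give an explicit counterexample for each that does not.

[⇒] Suppose s ≡ 8 (mod 21). Write s = 21j + 8. Then (21j + 8)³ = 9261j³ + 10584j² + 4032j + 512 = 21(441j³ + 504j² + 192j + 24) + 8, so s³ ≡ 8 (mod 21).

[⇐] This fails: take s = 2. Then 2³ = 8 ≡ 8 (mod 21), yet 2 ≡ 2 (mod 21), not 8.

The forward direction holds; the converse fails.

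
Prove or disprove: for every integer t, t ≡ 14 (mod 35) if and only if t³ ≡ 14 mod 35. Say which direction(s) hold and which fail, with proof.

Equivalent; both directions hold.

[⇒] Suppose t ≡ 14 (mod 35). Write t = 35j + 14. Then (35j + 14)³ = 42875j³ + 51450j² + 20580j + 2744 = 35(1225j³ + 1470j² + 588j + 78) + 14, so t³ ≡ 14 (mod 35).

[⇐] Conversely, suppose t³ ≡ 14 (mod 35). The only residue r in {0, …, 34} with r³ ≡ 14 (mod 35) is r = 14, so t ≡ 14 (mod 35).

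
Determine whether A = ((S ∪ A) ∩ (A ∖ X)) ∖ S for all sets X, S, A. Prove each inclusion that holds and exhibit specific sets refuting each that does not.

(⟸) Let x ∈ ((S ∪ A) ∩ (A ∖ X)) ∖ S. Then x ∈ A and x ∉ X, S, from which x ∈ A.

(⟹) This inclusion fails. Take X = {1}, S = ∅, A = {1}; then 1 ∈ A but 1 ∉ ((S ∪ A) ∩ (A ∖ X)) ∖ S.

(⊆) fails; (⊇) holds.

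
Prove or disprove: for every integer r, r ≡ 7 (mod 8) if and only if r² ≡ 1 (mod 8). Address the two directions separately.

(⇒) Suppose r ≡ 7 (mod 8). Write r = 8j + 7. Then (8j + 7)² = 64j² + 112j + 49 = 8(8j² + 14j + 6) + 1, so r² ≡ 1 (mod 8).

(⇐) This fails: take r = 1. Then 1² = 1 ≡ 1 (mod 8), yet 1 ≡ 1 (mod 8), not 7.

Only the forward implication holds.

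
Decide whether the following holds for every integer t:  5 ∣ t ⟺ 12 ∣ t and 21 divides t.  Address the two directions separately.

[⇒] This fails: take t = 5. Certainly 5 ∣ 5, but 12 ∤ 5.

[⇐] This fails: take t = 84. Both 12 ∣ 84 and 21 ∣ 84, yet 84 is not a multiple of 5 (since 84 = 16·5 + 4), so 5 ∤ 84.

(⇒) fails and (⇐) fails.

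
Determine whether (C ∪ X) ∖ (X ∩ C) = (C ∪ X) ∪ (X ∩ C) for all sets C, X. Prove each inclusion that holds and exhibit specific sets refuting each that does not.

(⊆) Let x ∈ (C ∪ X) ∖ (X ∩ C). Then either x ∈ C and x ∉ X; or x ∈ X and x ∉ C. In each case x ∈ (C ∪ X) ∪ (X ∩ C), so (C ∪ X) ∖ (X ∩ C) ⊆ (C ∪ X) ∪ (X ∩ C).

(⊇) This inclusion fails. Take C = {1}, X = {1}; then 1 ∈ (C ∪ X) ∪ (X ∩ C) but 1 ∉ (C ∪ X) ∖ (X ∩ C).

The sets are not equal: only the forward inclusion holds.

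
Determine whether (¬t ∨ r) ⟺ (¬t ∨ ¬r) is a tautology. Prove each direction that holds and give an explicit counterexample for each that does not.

Neither implication holds.

[⇒] This fails. Under r = T, t = T, the left side is true but the right side is false.

[⇐] This fails. Under r = F, t = T, the left side is false but the right side is true.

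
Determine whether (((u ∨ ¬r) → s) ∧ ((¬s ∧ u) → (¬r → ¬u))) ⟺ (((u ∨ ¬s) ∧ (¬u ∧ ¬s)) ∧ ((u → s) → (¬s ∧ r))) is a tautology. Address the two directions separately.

Only the converse holds.

(⇒) This fails. Under s = T, u = F, r = F, the left side is true but the right side is false.

(⇐) Assume the antecedent. If s is true, the antecedent cannot hold. If s is false, the antecedent forces (s = F, u = F, r = T), and the consequent holds there. Either way the consequent holds.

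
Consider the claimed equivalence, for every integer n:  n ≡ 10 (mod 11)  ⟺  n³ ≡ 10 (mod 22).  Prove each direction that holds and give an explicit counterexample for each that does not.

(⇒) fails; (⇐) holds.

[⇒] This fails: take n = 21. Then 21 ≡ 10 (mod 11), but 21³ = 9261 ≡ 21 (mod 22), not 10.

[⇐] Conversely, the residues r modulo 22 with r³ ≡ 10 (mod 22) are exactly {10}, and each is ≡ 10 (mod 11).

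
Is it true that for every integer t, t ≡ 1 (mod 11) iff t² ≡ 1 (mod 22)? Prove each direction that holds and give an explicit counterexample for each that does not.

[⇒] This fails: take t = 12. Then 12 ≡ 1 (mod 11), but 12² = 144 ≡ 12 (mod 22), not 1.

[⇐] This fails: take t = 21. Then 21² = 441 ≡ 1 (mod 22), yet 21 ≡ 10 (mod 11), not 1.

Both directions fail.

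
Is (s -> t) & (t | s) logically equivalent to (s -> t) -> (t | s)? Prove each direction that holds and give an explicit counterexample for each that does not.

Not equivalent: only (⇒) holds.

(⟸) This fails. Under t = F, s = T, the left side is false but the right side is true.

(⟹) Assume the antecedent. If t is true, (s -> t) -> (t | s) reduces to true regardless of the other variables. If t is false, the antecedent cannot hold. Either way (s -> t) -> (t | s) holds.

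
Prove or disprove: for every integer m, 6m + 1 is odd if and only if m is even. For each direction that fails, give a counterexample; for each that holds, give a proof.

(⇒) fails; (⇐) holds.

Converse. Suppose m is even. Since 6 is even, 6m is even for every m, so 6m + 1 has the same parity as 1, which is odd. Hence 6m + 1 is odd.

Forward direction. This fails: take m = 1. Then 6m + 1 = 7, which is odd, yet m = 1 is odd, not even.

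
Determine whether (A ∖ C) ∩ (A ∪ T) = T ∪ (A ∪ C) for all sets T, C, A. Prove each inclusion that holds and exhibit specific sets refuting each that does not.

(⊆) holds; (⊇) fails.

(⊇) This inclusion fails. Take T = {1}, C = ∅, A = ∅; then 1 ∈ T ∪ (A ∪ C) but 1 ∉ (A ∖ C) ∩ (A ∪ T).

(⊆) Let x ∈ (A ∖ C) ∩ (A ∪ T). Then either x ∈ A and x ∉ T, C; or x ∈ T ∩ A and x ∉ C. In each case x ∈ T ∪ (A ∪ C), so (A ∖ C) ∩ (A ∪ T) ⊆ T ∪ (A ∪ C).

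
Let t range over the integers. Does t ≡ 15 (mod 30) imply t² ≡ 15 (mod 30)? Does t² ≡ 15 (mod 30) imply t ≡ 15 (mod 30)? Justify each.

(→) Suppose t ≡ 15 (mod 30). Write t = 30j + 15. Then (30j + 15)² = 900j² + 900j + 225 = 30(30j² + 30j + 7) + 15, so t² ≡ 15 (mod 30).

(←) Conversely, suppose t² ≡ 15 (mod 30). The only residue r in {0, …, 29} with r² ≡ 15 (mod 30) is r = 15, so t ≡ 15 (mod 30).

Both directions hold.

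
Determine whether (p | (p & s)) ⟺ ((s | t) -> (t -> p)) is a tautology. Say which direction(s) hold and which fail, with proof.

(⇒) holds; (⇐) fails.

Forward direction. Assume the antecedent. If p is true, (s | t) -> (t -> p) reduces to true regardless of the other variables. If p is false, the antecedent cannot hold. Either way (s | t) -> (t -> p) holds.

Converse. This fails. Under p = F, t = F, s = F, the left side is false but the right side is true.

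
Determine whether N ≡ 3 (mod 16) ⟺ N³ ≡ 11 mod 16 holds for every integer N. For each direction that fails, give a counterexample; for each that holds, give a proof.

Both directions hold; the statement is true.

(→) Suppose N ≡ 3 (mod 16). Write N = 16j + 3. Then (16j + 3)³ = 4096j³ + 2304j² + 432j + 27 = 16(256j³ + 144j² + 27j + 1) + 11, so N³ ≡ 11 (mod 16).

(←) Conversely, suppose N³ ≡ 11 (mod 16). The only residue r in {0, …, 15} with r³ ≡ 11 (mod 16) is r = 3, so N ≡ 3 (mod 16).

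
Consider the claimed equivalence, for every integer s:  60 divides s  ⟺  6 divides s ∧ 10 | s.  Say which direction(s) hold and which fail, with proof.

(⇒) If 60 ∣ s, write s = 60q. Since 60 = 10·6, s = 6·(10q), so 6 ∣ s; and since 60 = 6·10, s = 10·(6q), so 10 ∣ s.

(⇐) This fails: take s = 30. Both 6 ∣ 30 and 10 ∣ 30, yet 30 is not a multiple of 60 (since 30 = 0·60 + 30), so 60 ∤ 30.

The forward direction holds; the converse fails.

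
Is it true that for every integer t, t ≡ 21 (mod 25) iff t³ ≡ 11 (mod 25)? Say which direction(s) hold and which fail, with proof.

The biconditional holds.

(→) Suppose t ≡ 21 (mod 25). Write t = 25j + 21. Then (25j + 21)³ = 15625j³ + 39375j² + 33075j + 9261 = 25(625j³ + 1575j² + 1323j + 370) + 11, so t³ ≡ 11 (mod 25).

(←) Conversely, suppose t³ ≡ 11 (mod 25). The only residue r in {0, …, 24} with r³ ≡ 11 (mod 25) is r = 21, so t ≡ 21 (mod 25).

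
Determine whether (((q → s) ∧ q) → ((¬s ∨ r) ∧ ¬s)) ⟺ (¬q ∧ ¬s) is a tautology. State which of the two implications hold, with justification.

(⇐) Assume the antecedent. If q is true, the antecedent cannot hold. If q is false, the consequent reduces to true regardless of the other variables. Either way the consequent holds.

(⇒) This fails. Under q = T, r = F, s = F, the left side is true but the right side is false.

(⇒) fails; (⇐) holds.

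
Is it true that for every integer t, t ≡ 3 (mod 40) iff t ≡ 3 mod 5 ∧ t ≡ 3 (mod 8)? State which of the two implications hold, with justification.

(⟹) Suppose t ≡ 3 (mod 40); write t = 40j + 3. Since 5 ∣ 40, reducing mod 5 gives t ≡ 3 (mod 5); since 8 ∣ 40, reducing mod 8 gives t ≡ 3 (mod 8).

(⟸) Conversely, if t ≡ 3 (mod 5) and t ≡ 3 (mod 8), then by the Chinese remainder theorem t ≡ 3 (mod 40). This is exactly t ≡ 3 (mod 40).

Both directions hold.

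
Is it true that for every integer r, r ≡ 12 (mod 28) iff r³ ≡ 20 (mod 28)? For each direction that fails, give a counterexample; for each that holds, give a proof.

(⇒) holds; (⇐) fails.

Converse. This fails: take r = 6. Then 6³ = 216 ≡ 20 (mod 28), yet 6 ≡ 6 (mod 28), not 12.

Forward direction. Suppose r ≡ 12 (mod 28). Write r = 28j + 12. Then (28j + 12)³ = 21952j³ + 28224j² + 12096j + 1728 = 28(784j³ + 1008j² + 432j + 61) + 20, so r³ ≡ 20 (mod 28).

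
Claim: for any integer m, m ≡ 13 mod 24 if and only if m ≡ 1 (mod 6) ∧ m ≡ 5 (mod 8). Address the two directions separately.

The biconditional holds.

Forward direction. Suppose m ≡ 13 (mod 24); write m = 24j + 13. Since 6 ∣ 24, reducing mod 6 gives m ≡ 13 ≡ 1 (mod 6); since 8 ∣ 24, reducing mod 8 gives m ≡ 13 ≡ 5 (mod 8).

Converse. If m ≡ 1 (mod 6) and m ≡ 5 (mod 8), then by the Chinese remainder theorem m ≡ 13 (mod 24). This is exactly m ≡ 13 (mod 24).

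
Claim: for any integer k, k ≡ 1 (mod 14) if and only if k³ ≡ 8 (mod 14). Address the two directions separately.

(⇒) fails and (⇐) fails.

(⟹) This fails: take k = 1. Then 1 ≡ 1 (mod 14), but 1³ = 1 ≡ 1 (mod 14), not 8.

(⟸) This fails: take k = 2. Then 2³ = 8 ≡ 8 (mod 14), yet 2 ≡ 2 (mod 14), not 1.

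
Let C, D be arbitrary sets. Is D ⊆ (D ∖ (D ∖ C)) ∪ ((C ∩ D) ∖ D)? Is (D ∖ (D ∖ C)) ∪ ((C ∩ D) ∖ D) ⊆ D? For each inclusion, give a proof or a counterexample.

Forward inclusion. This inclusion fails. Take C = ∅, D = {1}; then 1 ∈ D but 1 ∉ (D ∖ (D ∖ C)) ∪ ((C ∩ D) ∖ D).

Reverse inclusion. Let x ∈ (D ∖ (D ∖ C)) ∪ ((C ∩ D) ∖ D). Then x ∈ C ∩ D, from which x ∈ D.

The sets are not equal: only the reverse inclusion holds.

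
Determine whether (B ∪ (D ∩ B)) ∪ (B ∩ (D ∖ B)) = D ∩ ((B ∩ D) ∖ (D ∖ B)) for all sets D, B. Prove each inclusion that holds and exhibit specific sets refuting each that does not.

Forward inclusion. This inclusion fails. Take D = ∅, B = {1}; then 1 ∈ (B ∪ (D ∩ B)) ∪ (B ∩ (D ∖ B)) but 1 ∉ D ∩ ((B ∩ D) ∖ (D ∖ B)).

Reverse inclusion. Let x ∈ D ∩ ((B ∩ D) ∖ (D ∖ B)). Then x ∈ D ∩ B, from which x ∈ (B ∪ (D ∩ B)) ∪ (B ∩ (D ∖ B)).

The sets are not equal: only the reverse inclusion holds.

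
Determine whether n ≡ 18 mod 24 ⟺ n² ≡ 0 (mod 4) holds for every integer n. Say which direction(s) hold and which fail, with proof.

(⟹) Suppose n ≡ 18 (mod 24). Then n² ≡ 18² = 324 (mod 24), and since 4 ∣ 24, also n² ≡ 0 (mod 4).

(⟸) This fails: take n = 0. Then 0² = 0 ≡ 0 (mod 4), yet 0 ≡ 0 (mod 24), not 18.

The forward direction holds; the converse fails.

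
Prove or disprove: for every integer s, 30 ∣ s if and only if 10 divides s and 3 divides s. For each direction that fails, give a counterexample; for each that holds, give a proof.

Equivalent; both directions hold.

[⇒] If 30 ∣ s, write s = 30q. Since 30 = 3·10, s = 10·(3q), so 10 ∣ s; and since 30 = 10·3, s = 3·(10q), so 3 ∣ s.

[⇐] Suppose 10 ∣ s and 3 ∣ s. Any common multiple of 10 and 3 is a multiple of their lcm; here gcd(10, 3) = 1, so lcm(10, 3) = 10·3 = 30, so 30 ∣ s.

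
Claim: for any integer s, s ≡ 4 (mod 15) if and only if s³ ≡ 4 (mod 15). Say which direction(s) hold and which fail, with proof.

Both implications hold.

(⟸) Suppose s³ ≡ 4 (mod 15). The only residue r in {0, …, 14} with r³ ≡ 4 (mod 15) is r = 4, so s ≡ 4 (mod 15).

(⟹) Suppose s ≡ 4 (mod 15). Write s = 15j + 4. Then (15j + 4)³ = 3375j³ + 2700j² + 720j + 64 = 15(225j³ + 180j² + 48j + 4) + 4, so s³ ≡ 4 (mod 15).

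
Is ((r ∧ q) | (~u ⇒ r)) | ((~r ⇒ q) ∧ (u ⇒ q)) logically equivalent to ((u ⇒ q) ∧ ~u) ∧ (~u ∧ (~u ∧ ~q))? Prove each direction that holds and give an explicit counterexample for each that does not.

Neither direction holds.

Forward direction. This fails. Under u = T, r = F, q = F, the left side is true but the right side is false.

Converse. This fails. Under u = F, r = F, q = F, the left side is false but the right side is true.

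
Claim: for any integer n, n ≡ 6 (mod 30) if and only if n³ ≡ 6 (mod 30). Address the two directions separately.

(⇒) Suppose n ≡ 6 (mod 30). Write n = 30j + 6. Then (30j + 6)³ = 27000j³ + 16200j² + 3240j + 216 = 30(900j³ + 540j² + 108j + 7) + 6, so n³ ≡ 6 (mod 30).

(⇐) Conversely, suppose n³ ≡ 6 (mod 30). The only residue r in {0, …, 29} with r³ ≡ 6 (mod 30) is r = 6, so n ≡ 6 (mod 30).

The biconditional holds.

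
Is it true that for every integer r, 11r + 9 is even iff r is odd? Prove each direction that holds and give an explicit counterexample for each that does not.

Forward direction. Suppose 11r + 9 is even. Since 11 is odd, 11r and r have the same parity, so 11r + 9 ≡ r + 9 (mod 2). As 9 is odd, 11r + 9 is even exactly when r is odd. Thus r is odd.

Converse. Suppose r is odd; write r = 2j + 1. Then 11r + 9 = 11·(2j + 1) + 9 = 2·11j + 20, which is even.

Equivalent; both directions hold.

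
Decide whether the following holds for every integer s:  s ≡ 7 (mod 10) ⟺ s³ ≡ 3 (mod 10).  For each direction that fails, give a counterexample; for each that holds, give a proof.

Both directions hold; the statement is true.

(⇒) Suppose s ≡ 7 (mod 10). Write s = 10j + 7. Then (10j + 7)³ = 1000j³ + 2100j² + 1470j + 343 = 10(100j³ + 210j² + 147j + 34) + 3, so s³ ≡ 3 (mod 10).

(⇐) For the converse, argue contrapositively. If s ≢ 7 (mod 10), then s is congruent to one of 0, 1, 2, 3, 4, 5, 6, 8, 9 modulo 10, and these give s³ ≡ 0, 1, 8, 7, 4, 5, 6, 2, 9 respectively — never 3.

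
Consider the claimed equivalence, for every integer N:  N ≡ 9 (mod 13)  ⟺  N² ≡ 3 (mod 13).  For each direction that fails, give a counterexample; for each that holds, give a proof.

Not equivalent: only (⇒) holds.

(⟹) Suppose N ≡ 9 (mod 13). Write N = 13j + 9. Then (13j + 9)² = 169j² + 234j + 81 = 13(13j² + 18j + 6) + 3, so N² ≡ 3 (mod 13).

(⟸) This fails: take N = 4. Then 4² = 16 ≡ 3 (mod 13), yet 4 ≡ 4 (mod 13), not 9.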